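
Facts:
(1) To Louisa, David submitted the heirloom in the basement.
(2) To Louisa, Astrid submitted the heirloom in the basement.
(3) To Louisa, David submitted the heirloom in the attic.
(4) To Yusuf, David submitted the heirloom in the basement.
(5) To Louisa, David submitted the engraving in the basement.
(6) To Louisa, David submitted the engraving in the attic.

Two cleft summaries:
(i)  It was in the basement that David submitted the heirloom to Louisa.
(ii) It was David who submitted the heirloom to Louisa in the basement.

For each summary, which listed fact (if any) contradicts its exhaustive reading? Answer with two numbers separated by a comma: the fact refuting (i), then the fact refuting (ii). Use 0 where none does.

Summary (i) focuses "in the basement" (the setting); background David as agent and the heirloom as thing and Louisa as recipient. Fact (3) matches that background with setting = in the attic — refutes (i).
Summary (ii) focuses "David" (the agent); background the heirloom as thing and Louisa as recipient and in the basement as setting. Fact (2) matches that background with agent = Astrid — refutes (ii).

3, 2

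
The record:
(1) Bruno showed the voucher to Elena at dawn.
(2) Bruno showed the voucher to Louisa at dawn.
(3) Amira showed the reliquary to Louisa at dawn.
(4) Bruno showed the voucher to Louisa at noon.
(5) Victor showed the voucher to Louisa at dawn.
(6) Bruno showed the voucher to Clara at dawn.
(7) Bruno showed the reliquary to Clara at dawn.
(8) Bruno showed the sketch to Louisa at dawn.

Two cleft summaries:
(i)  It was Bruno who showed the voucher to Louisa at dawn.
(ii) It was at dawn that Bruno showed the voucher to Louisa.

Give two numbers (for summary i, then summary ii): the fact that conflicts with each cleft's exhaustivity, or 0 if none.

Summary (i) focuses "Bruno" (the agent); background the voucher as thing and Louisa as recipient and at dawn as setting. Fact (5) matches that background with agent = Victor — refutes (i).
Summary (ii) focuses "at dawn" (the setting); background Bruno as agent and the voucher as thing and Louisa as recipient. Fact (4) matches that background with setting = at noon — refutes (ii).

5, 4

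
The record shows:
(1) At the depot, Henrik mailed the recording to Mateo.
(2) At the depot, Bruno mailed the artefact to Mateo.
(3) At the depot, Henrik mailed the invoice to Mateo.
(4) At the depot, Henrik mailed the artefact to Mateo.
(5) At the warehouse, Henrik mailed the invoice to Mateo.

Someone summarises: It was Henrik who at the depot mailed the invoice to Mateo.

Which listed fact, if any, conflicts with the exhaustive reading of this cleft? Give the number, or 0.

The cleft puts "Henrik" in focus and presupposes the open proposition with the invoice as thing and Mateo as recipient and at the depot as setting.
The exhaustive reading says no other agent fits that background.
No listed fact matches the background with a different agent. Exhaustivity holds.

0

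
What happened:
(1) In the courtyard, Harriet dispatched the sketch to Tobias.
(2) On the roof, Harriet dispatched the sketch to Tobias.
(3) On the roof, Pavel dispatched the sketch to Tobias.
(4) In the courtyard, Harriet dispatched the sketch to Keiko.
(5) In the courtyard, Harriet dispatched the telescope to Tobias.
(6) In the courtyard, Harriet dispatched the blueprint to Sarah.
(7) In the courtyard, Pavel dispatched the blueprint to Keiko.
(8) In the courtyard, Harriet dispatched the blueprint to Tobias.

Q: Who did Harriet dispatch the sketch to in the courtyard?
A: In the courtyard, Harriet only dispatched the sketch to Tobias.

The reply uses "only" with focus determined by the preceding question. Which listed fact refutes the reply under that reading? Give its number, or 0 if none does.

4

The question "Who did ... to ...?" targets the recipient, so in the reply the focus falls on "Tobias".
So "only" ranges over recipients; the rest (agent = Harriet, thing = the sketch, setting = in the courtyard) is presupposed.
Fact (4) shares the background with a different recipient (Keiko) — counterexample.
(Fact (2) would refute a reading with focus on the setting — but that is not what the question asks.)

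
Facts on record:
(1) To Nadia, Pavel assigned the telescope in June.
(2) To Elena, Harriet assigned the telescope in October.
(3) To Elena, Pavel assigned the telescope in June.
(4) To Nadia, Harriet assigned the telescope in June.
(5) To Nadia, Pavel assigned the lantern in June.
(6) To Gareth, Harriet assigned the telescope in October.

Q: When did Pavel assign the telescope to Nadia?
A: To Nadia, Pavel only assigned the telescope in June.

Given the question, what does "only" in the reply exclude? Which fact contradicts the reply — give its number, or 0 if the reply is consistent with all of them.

The question "When did ...?" targets the setting, so in the reply the focus falls on "in June".
"Only" then excludes alternative settings while the background — Pavel as agent and the telescope as thing and Nadia as recipient — is held fixed.
No fact keeps Pavel as agent and the telescope as thing and Nadia as recipient while changing the setting; every other fact differs on something backgrounded. The reply stands.
(Fact (5) would refute a reading with focus on the thing — but that is not what the question asks.)

0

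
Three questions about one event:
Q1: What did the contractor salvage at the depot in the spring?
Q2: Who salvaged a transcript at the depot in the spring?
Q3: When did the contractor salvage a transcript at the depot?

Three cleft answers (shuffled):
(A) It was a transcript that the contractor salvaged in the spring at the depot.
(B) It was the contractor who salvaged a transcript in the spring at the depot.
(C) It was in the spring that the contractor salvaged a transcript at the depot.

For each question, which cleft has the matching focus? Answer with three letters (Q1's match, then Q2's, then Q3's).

Q1 asks about the direct object; cleft (A) focuses "a transcript", which is the direct object — so Q1 → A.
Q2 asks about the subject (agent); cleft (B) focuses "the contractor", which is the subject (agent) — so Q2 → B.
Q3 asks about the time; cleft (C) focuses "in the spring", which is the time — so Q3 → C.
Mapping: Q1→A, Q2→B, Q3→C.

ABC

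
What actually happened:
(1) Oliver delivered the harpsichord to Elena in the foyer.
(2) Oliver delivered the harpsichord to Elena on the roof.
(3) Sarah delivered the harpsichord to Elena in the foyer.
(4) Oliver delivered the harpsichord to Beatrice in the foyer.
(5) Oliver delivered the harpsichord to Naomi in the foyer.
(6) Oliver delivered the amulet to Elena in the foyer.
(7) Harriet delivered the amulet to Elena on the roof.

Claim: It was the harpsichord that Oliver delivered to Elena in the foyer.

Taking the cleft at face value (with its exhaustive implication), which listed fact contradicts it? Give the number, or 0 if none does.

Focus of the cleft: "the harpsichord" (the thing). Presupposed background: agent = Oliver, recipient = Elena, setting = in the foyer.
The exhaustive reading says no other thing fits that background.
Fact (6) shares the background but with thing = the amulet; exhaustivity is violated.

6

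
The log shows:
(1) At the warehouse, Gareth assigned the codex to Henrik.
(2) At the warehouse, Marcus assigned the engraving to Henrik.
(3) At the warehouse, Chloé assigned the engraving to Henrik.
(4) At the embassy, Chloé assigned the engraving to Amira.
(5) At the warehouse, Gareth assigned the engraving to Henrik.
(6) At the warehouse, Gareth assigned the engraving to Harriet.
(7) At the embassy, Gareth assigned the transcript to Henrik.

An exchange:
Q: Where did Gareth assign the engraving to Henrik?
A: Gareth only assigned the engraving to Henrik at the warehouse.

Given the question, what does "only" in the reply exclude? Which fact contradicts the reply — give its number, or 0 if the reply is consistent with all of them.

0

The question "Where did ...?" targets the setting, so in the reply the focus falls on "at the warehouse".
So "only" ranges over settings; the rest (agent = Gareth, thing = the engraving, recipient = Henrik) is presupposed.
No fact keeps agent = Gareth, thing = the engraving, recipient = Henrik while changing the setting; every other fact differs on something backgrounded. The reply stands.
(Fact (1) would refute a reading with focus on the thing — but that is not what the question asks.)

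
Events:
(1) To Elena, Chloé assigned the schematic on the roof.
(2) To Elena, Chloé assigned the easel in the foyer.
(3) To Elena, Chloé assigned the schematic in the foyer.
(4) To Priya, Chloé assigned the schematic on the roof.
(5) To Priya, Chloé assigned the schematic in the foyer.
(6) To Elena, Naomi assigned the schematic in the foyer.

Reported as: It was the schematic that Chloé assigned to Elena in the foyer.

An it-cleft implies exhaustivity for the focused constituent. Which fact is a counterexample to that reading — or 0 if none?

2

The cleft puts "the schematic" in focus and presupposes the open proposition with same agent, recipient, setting (Chloé / Elena / in the foyer).
Exhaustivity: the schematic is the only thing satisfying that background.
But fact (2) also has same agent, recipient, setting (Chloé / Elena / in the foyer), with thing = the easel — so the exhaustive reading fails.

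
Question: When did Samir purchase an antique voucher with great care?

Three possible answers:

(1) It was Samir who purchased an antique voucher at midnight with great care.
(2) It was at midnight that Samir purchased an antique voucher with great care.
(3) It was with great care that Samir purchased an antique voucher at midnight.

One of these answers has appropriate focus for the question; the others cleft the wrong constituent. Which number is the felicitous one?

2

The question word "when" targets the time.
Option (1) clefts "Samir" — the subject (agent), not what was asked.
Option (2) clefts "at midnight" — that matches what the question asks about.
Option (3) clefts "with great care" — the manner, not what was asked.
So the congruent reply is (2).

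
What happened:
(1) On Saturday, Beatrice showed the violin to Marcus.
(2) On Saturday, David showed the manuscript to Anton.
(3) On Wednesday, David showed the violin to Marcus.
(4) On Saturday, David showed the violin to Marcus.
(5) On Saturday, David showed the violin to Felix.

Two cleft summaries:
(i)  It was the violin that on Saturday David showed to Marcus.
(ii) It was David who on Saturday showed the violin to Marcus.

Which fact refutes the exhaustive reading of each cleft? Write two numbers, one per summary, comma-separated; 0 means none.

(i): focus "the violin". No fact shares David as agent and Marcus as recipient and on Saturday as setting with a different thing. 0.
(ii): focus "David". Looking for the violin as thing and Marcus as recipient and on Saturday as setting with some other agent — fact (1) has Beatrice there. Refuted.

0, 1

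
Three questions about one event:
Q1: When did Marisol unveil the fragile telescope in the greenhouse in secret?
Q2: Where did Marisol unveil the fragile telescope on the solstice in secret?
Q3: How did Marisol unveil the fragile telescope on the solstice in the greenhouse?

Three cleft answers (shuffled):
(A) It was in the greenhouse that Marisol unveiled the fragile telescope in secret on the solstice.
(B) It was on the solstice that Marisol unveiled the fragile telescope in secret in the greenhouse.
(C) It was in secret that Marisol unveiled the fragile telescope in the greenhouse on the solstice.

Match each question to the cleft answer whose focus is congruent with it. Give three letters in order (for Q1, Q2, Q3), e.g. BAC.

BAC

Q1 asks about the time; cleft (B) focuses "on the solstice", which is the time — so Q1 → B.
Q2 asks about the location; cleft (A) focuses "in the greenhouse", which is the location — so Q2 → A.
Q3 asks about the manner; cleft (C) focuses "in secret", which is the manner — so Q3 → C.
Mapping: Q1→B, Q2→A, Q3→C.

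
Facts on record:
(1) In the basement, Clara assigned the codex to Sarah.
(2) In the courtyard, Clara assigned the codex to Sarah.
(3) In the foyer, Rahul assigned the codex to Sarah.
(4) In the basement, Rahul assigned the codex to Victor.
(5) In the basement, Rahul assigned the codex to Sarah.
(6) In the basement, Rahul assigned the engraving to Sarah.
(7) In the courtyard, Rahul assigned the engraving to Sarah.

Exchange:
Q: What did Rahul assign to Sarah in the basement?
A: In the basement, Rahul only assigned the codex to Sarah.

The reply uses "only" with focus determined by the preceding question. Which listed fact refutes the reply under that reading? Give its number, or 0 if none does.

The question "What did ...?" targets the thing, so in the reply the focus falls on "the codex".
"Only" then excludes alternative things while the background — agent = Rahul, recipient = Sarah, setting = in the basement — is held fixed.
Fact (6) keeps agent = Rahul, recipient = Sarah, setting = in the basement but has thing = the engraving; that refutes the reply.
(Fact (3) would refute a reading with focus on the setting — but that is not what the question asks.)

6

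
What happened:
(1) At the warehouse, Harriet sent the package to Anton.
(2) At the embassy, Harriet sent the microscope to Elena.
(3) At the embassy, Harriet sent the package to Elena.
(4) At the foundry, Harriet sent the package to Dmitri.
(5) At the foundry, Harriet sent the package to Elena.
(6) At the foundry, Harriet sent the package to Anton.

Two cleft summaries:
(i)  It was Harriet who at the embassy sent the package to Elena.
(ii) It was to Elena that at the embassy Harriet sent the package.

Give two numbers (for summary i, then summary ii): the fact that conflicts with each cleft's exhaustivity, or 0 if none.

(i): focus "Harriet". No fact shares same thing, recipient, setting (the package / Elena / at the embassy) with a different agent. 0.
(ii): focus "Elena". No fact shares same agent, thing, setting (Harriet / the package / at the embassy) with a different recipient. 0.

0, 0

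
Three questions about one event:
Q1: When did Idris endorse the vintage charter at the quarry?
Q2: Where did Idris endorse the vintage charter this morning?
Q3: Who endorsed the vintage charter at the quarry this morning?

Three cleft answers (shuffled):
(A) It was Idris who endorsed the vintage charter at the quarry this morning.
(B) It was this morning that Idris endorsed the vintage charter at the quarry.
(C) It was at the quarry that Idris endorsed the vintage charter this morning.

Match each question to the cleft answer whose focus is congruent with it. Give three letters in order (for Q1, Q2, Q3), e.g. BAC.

Q1 asks about the time; cleft (B) focuses "this morning", which is the time — so Q1 → B.
Q2 asks about the location; cleft (C) focuses "at the quarry", which is the location — so Q2 → C.
Q3 asks about the subject (agent); cleft (A) focuses "Idris", which is the subject (agent) — so Q3 → A.
Mapping: Q1→B, Q2→C, Q3→A.

BCA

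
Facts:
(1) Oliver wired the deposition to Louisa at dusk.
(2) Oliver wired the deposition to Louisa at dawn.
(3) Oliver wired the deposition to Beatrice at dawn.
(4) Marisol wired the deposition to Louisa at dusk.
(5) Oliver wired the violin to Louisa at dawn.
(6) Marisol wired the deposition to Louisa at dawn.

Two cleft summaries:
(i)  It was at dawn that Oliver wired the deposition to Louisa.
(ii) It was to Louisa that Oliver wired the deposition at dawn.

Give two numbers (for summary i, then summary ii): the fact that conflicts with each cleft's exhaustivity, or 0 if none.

(i): focus "at dawn". Looking for agent = Oliver, thing = the deposition, recipient = Louisa with some other setting — fact (1) has at dusk there. Refuted.
(ii): focus "Louisa". Looking for agent = Oliver, thing = the deposition, setting = at dawn with some other recipient — fact (3) has Beatrice there. Refuted.

1, 3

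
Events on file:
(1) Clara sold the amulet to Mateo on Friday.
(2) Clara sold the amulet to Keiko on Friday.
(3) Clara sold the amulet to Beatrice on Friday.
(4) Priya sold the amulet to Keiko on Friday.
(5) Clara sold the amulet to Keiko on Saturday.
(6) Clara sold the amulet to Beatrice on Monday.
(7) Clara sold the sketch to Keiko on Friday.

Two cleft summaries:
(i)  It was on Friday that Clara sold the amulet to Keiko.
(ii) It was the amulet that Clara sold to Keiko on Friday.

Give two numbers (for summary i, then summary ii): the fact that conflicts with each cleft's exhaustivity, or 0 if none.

Summary (i) focuses "on Friday" (the setting); background same agent, thing, recipient (Clara / the amulet / Keiko). Fact (5) matches that background with setting = on Saturday — refutes (i).
Summary (ii) focuses "the amulet" (the thing); background same agent, recipient, setting (Clara / Keiko / on Friday). Fact (7) matches that background with thing = the sketch — refutes (ii).

5, 7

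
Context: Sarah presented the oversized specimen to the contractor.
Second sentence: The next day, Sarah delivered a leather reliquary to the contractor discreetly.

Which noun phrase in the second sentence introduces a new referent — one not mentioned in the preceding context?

a leather reliquary

"Sarah" and "the contractor" in the second sentence are given — already mentioned in the context.
"a leather reliquary" has no antecedent in the context; it is discourse-new (the indefinite article also signals a new referent).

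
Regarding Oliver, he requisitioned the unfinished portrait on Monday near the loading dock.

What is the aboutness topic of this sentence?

The construction explicitly marks "Oliver" as what the sentence is about — the topic.
The remainder of the clause is the comment (what is said about the topic).

Oliver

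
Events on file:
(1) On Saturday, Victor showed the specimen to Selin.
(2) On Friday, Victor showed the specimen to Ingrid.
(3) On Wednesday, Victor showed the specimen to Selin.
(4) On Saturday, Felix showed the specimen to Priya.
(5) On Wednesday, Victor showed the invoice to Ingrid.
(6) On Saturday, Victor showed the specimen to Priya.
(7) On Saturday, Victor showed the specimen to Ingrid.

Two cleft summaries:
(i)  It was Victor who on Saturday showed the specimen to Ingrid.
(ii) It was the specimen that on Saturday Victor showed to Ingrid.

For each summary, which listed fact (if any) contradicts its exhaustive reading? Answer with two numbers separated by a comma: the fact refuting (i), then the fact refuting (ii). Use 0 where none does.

Summary (i) focuses "Victor" (the agent); background same thing, recipient, setting (the specimen / Ingrid / on Saturday). No fact matches that background with a different agent, so 0.
Summary (ii) focuses "the specimen" (the thing); background same agent, recipient, setting (Victor / Ingrid / on Saturday). No fact matches that background with a different thing, so 0.

0, 0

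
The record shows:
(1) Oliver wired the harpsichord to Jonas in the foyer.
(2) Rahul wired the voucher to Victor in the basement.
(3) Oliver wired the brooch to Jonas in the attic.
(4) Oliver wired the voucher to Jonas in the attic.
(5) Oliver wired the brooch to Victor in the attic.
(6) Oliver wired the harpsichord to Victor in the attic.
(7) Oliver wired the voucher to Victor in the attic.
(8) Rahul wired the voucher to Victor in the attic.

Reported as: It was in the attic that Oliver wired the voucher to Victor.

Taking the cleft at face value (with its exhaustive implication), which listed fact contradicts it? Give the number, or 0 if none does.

The cleft puts "in the attic" in focus and presupposes the open proposition with Oliver as agent and the voucher as thing and Victor as recipient.
The exhaustive reading says no other setting fits that background.
Every other fact differs from the presupposition on some backgrounded slot, so none challenges the exhaustivity.

0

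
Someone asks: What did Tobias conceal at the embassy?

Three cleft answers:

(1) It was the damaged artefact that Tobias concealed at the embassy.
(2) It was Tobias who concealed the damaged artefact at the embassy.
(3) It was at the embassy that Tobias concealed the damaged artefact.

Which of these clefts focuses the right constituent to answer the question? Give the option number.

The question word "what" targets the direct object.
Option (1) clefts "the damaged artefact" — that matches what the question asks about.
Option (2) clefts "Tobias" — the subject (agent), not what was asked.
Option (3) clefts "at the embassy" — the location, not what was asked.
So the congruent reply is (1).

1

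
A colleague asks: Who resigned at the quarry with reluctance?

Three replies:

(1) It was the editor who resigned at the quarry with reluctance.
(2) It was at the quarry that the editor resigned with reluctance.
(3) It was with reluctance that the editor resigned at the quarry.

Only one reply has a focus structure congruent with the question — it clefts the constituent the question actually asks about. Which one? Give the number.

1

The question word "who" targets the subject (agent).
Option (1) clefts "the editor" — that matches what the question asks about.
Option (2) clefts "at the quarry" — the location, not what was asked.
Option (3) clefts "with reluctance" — the manner, not what was asked.
So the congruent reply is (1).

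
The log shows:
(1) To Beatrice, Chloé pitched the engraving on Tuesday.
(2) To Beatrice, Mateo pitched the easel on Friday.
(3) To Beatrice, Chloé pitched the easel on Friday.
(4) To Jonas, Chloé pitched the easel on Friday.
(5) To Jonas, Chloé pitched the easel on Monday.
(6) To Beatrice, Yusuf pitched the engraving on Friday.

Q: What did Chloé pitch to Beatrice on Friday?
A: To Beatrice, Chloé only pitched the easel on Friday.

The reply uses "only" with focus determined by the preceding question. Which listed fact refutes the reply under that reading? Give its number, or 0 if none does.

0

The question "What did ...?" targets the thing, so in the reply the focus falls on "the easel".
"Only" then excludes alternative things while the background — agent = Chloé, recipient = Beatrice, setting = on Friday — is held fixed.
No listed fact shares that background with another thing. Nothing contradicts the reply.
(Fact (4) would refute a reading with focus on the recipient — but that is not what the question asks.)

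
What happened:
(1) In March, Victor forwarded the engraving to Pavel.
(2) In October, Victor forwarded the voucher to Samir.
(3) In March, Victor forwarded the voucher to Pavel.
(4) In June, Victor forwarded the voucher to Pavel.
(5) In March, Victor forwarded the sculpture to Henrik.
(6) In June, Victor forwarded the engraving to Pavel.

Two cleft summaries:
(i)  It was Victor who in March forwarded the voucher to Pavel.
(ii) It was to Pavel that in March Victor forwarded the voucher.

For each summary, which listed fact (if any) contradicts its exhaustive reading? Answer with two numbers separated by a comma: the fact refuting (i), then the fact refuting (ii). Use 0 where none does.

0, 0

Summary (i) focuses "Victor" (the agent); background same thing, recipient, setting (the voucher / Pavel / in March). No fact matches that background with a different agent, so 0.
Summary (ii) focuses "Pavel" (the recipient); background same agent, thing, setting (Victor / the voucher / in March). No fact matches that background with a different recipient, so 0.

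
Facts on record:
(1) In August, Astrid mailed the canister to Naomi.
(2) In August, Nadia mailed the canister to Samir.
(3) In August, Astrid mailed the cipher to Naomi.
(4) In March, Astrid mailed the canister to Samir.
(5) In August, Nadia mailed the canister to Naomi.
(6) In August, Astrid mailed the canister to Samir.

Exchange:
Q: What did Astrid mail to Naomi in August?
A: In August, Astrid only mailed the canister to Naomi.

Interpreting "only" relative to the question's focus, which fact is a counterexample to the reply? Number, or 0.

Answering "What did ...?" puts focus on the thing — here, "the canister".
"Only" then excludes alternative things while the background — agent = Astrid, recipient = Naomi, setting = in August — is held fixed.
Fact (3) keeps agent = Astrid, recipient = Naomi, setting = in August but has thing = the cipher; that refutes the reply.
(Fact (6) would refute a reading with focus on the recipient — but that is not what the question asks.)

3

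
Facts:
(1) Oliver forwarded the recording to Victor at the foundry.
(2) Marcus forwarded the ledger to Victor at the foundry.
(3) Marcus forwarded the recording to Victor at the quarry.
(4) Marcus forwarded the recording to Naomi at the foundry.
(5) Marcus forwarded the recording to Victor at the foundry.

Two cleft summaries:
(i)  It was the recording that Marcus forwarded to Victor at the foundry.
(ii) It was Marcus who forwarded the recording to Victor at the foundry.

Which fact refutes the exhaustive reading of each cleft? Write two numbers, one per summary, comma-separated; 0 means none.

(i): focus "the recording". Looking for agent = Marcus, recipient = Victor, setting = at the foundry with some other thing — fact (2) has the ledger there. Refuted.
(ii): focus "Marcus". Looking for thing = the recording, recipient = Victor, setting = at the foundry with some other agent — fact (1) has Oliver there. Refuted.

2, 1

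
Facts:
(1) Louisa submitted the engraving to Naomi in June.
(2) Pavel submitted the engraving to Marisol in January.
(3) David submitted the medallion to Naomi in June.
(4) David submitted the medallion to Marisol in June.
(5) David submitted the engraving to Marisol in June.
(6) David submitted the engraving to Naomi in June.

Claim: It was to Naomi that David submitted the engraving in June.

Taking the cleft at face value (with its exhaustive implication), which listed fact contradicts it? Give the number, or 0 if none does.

5

Focus of the cleft: "Naomi" (the recipient). Presupposed background: David as agent and the engraving as thing and in June as setting.
The exhaustive reading says no other recipient fits that background.
Fact (5) shares the background but with recipient = Marisol; exhaustivity is violated.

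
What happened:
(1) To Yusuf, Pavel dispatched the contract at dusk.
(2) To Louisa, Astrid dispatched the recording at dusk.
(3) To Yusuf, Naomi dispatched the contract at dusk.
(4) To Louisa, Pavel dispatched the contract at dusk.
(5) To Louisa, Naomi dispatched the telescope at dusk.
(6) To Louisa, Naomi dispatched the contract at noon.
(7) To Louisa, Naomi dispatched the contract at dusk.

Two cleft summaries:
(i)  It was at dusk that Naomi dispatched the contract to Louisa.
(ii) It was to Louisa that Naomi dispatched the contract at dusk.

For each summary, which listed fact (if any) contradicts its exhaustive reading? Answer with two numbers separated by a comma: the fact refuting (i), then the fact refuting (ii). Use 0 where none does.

(i): focus "at dusk". Looking for agent = Naomi, thing = the contract, recipient = Louisa with some other setting — fact (6) has at noon there. Refuted.
(ii): focus "Louisa". Looking for agent = Naomi, thing = the contract, setting = at dusk with some other recipient — fact (3) has Yusuf there. Refuted.

6, 3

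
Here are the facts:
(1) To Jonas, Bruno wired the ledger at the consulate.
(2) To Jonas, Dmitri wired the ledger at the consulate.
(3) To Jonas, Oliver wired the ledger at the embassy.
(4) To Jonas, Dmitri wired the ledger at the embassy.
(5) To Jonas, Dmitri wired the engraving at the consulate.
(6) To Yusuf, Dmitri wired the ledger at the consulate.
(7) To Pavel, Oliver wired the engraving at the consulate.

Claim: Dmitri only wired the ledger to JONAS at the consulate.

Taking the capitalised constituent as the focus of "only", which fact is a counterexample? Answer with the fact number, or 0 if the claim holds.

6

The capitals mark "Jonas" as focus. So "only" rules out other recipients, with the rest (Dmitri as agent and the ledger as thing and at the consulate as setting) as background.
Fact (6) matches on Dmitri as agent and the ledger as thing and at the consulate as setting, but has recipient = Yusuf instead. That refutes the claim.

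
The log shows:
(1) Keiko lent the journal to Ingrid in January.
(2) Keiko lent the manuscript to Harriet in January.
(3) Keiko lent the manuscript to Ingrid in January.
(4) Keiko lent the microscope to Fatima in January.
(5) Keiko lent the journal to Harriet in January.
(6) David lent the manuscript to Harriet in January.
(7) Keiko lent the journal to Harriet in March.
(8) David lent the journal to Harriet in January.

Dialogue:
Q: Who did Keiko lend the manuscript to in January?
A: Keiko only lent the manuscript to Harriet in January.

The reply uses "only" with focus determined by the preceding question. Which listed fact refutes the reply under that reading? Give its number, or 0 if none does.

The question "Who did ... to ...?" targets the recipient, so in the reply the focus falls on "Harriet".
So "only" ranges over recipients; the rest (same agent, thing, setting (Keiko / the manuscript / in January)) is presupposed.
Fact (3) keeps same agent, thing, setting (Keiko / the manuscript / in January) but has recipient = Ingrid; that refutes the reply.
(Fact (5) would refute a reading with focus on the thing — but that is not what the question asks.)

3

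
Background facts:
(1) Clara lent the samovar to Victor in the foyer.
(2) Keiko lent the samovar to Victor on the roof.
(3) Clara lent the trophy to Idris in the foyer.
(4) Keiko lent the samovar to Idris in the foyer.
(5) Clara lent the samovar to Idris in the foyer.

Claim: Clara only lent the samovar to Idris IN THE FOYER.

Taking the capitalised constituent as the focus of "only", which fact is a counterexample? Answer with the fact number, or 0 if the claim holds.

0

The capitals mark "in the foyer" as focus. So "only" rules out other settings, with the rest (Clara as agent and the samovar as thing and Idris as recipient) as background.
No fact matches Clara as agent and the samovar as thing and Idris as recipient with a different setting — every other fact differs on at least one backgrounded slot. So no fact refutes it.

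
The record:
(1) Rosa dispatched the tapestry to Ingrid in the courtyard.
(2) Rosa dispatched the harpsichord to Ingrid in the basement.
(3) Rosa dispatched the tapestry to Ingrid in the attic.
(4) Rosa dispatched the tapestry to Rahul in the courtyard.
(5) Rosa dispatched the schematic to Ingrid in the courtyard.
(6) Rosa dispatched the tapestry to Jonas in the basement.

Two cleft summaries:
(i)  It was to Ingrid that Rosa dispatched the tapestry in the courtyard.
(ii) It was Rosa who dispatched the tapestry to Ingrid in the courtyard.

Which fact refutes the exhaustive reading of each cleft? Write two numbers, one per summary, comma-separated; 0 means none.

4, 0

Summary (i) focuses "Ingrid" (the recipient); background same agent, thing, setting (Rosa / the tapestry / in the courtyard). Fact (4) matches that background with recipient = Rahul — refutes (i).
Summary (ii) focuses "Rosa" (the agent); background same thing, recipient, setting (the tapestry / Ingrid / in the courtyard). No fact matches that background with a different agent, so 0.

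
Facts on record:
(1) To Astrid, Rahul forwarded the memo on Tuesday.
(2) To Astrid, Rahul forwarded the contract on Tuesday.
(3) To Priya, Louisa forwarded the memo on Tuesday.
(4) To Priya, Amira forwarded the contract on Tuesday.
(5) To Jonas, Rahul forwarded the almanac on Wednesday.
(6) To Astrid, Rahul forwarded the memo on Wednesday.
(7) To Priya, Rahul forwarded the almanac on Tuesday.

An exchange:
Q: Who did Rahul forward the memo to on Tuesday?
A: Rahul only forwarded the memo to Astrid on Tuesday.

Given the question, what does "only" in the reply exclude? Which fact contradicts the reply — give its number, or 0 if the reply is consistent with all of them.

0

The question "Who did ... to ...?" targets the recipient, so in the reply the focus falls on "Astrid".
So "only" ranges over recipients; the rest (same agent, thing, setting (Rahul / the memo / on Tuesday)) is presupposed.
No fact keeps same agent, thing, setting (Rahul / the memo / on Tuesday) while changing the recipient; every other fact differs on something backgrounded. The reply stands.
(Fact (6) would refute a reading with focus on the setting — but that is not what the question asks.)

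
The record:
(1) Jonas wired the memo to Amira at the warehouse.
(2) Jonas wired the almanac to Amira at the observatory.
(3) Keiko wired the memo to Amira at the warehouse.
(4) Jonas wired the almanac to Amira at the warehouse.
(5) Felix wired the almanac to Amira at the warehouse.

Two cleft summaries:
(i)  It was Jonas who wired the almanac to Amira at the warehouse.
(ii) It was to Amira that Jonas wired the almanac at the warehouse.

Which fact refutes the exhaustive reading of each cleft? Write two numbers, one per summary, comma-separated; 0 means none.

(i): focus "Jonas". Looking for the almanac as thing and Amira as recipient and at the warehouse as setting with some other agent — fact (5) has Felix there. Refuted.
(ii): focus "Amira". No fact shares Jonas as agent and the almanac as thing and at the warehouse as setting with a different recipient. 0.

5, 0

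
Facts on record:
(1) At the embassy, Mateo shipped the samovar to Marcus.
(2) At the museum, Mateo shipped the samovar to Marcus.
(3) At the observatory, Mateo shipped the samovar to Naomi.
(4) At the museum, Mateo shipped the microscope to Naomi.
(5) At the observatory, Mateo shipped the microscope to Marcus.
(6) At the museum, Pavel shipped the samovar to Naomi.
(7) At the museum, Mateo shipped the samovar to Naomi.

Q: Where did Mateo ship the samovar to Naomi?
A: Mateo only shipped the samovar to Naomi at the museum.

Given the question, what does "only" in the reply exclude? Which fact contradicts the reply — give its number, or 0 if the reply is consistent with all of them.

3

Answering "Where did ...?" puts focus on the setting — here, "at the museum".
So "only" ranges over settings; the rest (agent = Mateo, thing = the samovar, recipient = Naomi) is presupposed.
Fact (3) shares the background with a different setting (at the observatory) — counterexample.
(Fact (2) would refute a reading with focus on the recipient — but that is not what the question asks.)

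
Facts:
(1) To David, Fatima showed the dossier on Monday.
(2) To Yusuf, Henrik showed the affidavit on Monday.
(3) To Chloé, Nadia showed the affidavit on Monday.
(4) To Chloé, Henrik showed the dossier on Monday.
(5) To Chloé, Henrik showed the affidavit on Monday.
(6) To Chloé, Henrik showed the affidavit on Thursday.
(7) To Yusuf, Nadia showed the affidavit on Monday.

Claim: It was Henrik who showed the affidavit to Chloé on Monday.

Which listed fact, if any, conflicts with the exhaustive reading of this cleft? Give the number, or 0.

The cleft puts "Henrik" in focus and presupposes the open proposition with the affidavit as thing and Chloé as recipient and on Monday as setting.
Exhaustivity: Henrik is the only agent satisfying that background.
But fact (3) also has the affidavit as thing and Chloé as recipient and on Monday as setting, with agent = Nadia — so the exhaustive reading fails.

3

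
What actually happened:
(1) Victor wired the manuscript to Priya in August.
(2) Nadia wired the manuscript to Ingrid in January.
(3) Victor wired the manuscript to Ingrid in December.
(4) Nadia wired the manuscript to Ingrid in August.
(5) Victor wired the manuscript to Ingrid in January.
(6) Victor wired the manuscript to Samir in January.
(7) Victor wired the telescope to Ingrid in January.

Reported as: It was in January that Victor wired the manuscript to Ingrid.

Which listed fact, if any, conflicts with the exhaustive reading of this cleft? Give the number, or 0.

3

Focus of the cleft: "in January" (the setting). Presupposed background: same agent, thing, recipient (Victor / the manuscript / Ingrid).
The exhaustive reading says no other setting fits that background.
Fact (3) shares the background but with setting = in December; exhaustivity is violated.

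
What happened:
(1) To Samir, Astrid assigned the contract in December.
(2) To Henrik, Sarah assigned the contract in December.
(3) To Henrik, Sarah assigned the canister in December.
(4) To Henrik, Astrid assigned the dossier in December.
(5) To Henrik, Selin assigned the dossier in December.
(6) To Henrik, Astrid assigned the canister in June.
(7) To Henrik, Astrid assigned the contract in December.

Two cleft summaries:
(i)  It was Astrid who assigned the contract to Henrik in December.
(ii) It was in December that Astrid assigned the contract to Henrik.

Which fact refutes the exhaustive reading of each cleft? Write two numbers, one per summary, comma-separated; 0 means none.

(i): focus "Astrid". Looking for same thing, recipient, setting (the contract / Henrik / in December) with some other agent — fact (2) has Sarah there. Refuted.
(ii): focus "in December". No fact shares same agent, thing, recipient (Astrid / the contract / Henrik) with a different setting. 0.

2, 0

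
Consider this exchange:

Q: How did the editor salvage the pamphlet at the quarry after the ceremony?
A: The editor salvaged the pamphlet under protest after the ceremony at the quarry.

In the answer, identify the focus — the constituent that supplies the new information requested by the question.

under protest

The wh-word "how" asks about the manner.
In the answer, "the editor", "the pamphlet", "after the ceremony" and "at the quarry" are given — repeated from the question.
The constituent filling the manner gap is "under protest"; that is the focus and would carry nuclear stress.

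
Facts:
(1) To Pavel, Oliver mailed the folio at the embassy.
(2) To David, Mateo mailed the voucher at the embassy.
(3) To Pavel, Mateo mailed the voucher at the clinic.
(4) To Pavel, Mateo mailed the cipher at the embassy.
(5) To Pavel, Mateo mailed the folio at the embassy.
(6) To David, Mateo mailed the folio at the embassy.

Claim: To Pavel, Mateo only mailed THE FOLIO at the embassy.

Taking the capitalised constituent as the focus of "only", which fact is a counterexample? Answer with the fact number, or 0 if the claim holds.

4

Focus (in capitals) is "the folio" — the thing. "Only" excludes alternative things while holding fixed Mateo as agent and Pavel as recipient and at the embassy as setting.
Fact (4) shares the background but differs in thing (the cipher) — a counterexample.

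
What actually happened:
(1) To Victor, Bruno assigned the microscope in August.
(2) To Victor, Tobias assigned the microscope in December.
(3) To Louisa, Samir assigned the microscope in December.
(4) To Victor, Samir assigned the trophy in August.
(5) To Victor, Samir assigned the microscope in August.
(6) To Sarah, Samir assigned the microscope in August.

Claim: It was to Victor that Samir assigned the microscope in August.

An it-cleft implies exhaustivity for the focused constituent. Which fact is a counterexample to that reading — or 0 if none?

6

The cleft puts "Victor" in focus and presupposes the open proposition with same agent, thing, setting (Samir / the microscope / in August).
The exhaustive reading says no other recipient fits that background.
Fact (6) shares the background but with recipient = Sarah; exhaustivity is violated.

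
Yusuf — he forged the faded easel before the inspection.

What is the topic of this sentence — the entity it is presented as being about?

Yusuf

The construction explicitly marks "Yusuf" as what the sentence is about — the topic.
The remainder of the clause is the comment (what is said about the topic).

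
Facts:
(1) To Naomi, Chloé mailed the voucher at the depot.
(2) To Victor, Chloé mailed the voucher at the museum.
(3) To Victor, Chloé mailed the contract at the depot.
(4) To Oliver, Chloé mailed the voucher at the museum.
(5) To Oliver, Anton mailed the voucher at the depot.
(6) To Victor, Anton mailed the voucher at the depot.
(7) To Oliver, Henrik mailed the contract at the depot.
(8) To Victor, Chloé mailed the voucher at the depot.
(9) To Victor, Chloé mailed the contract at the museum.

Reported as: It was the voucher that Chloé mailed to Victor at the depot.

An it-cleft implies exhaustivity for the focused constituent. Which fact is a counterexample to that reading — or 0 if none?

3

Focus of the cleft: "the voucher" (the thing). Presupposed background: Chloé as agent and Victor as recipient and at the depot as setting.
Exhaustivity: the voucher is the only thing satisfying that background.
Fact (3) shares the background but with thing = the contract; exhaustivity is violated.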